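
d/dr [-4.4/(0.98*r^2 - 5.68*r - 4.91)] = (8.624*r - 24.992)/(-0.98*r^2 + 5.68*r + 4.91)^2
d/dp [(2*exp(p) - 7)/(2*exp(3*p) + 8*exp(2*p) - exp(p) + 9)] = (-(2*exp(p) - 7)*(6*exp(2*p) + 16*exp(p) - 1) + 4*exp(3*p) + 16*exp(2*p) - 2*exp(p) + 18)*exp(p)/(2*exp(3*p) + 8*exp(2*p) - exp(p) + 9)^2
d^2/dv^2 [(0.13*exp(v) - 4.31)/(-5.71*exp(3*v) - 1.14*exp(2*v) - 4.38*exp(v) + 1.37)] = (-16.954132*exp(6*v) + 1262.174373*exp(5*v) + 321.446802*exp(4*v) + 225.418333*exp(3*v) + 366.786405*exp(2*v) + 108.830118*exp(v) + 25.618589)*exp(v)/(186.169411*exp(9*v) + 111.506022*exp(8*v) + 450.680022*exp(7*v) + 38.5457249999999*exp(6*v) + 292.198248*exp(5*v) - 145.311264*exp(4*v) + 75.134865*exp(3*v) - 72.428886*exp(2*v) + 24.662466*exp(v) - 2.571353)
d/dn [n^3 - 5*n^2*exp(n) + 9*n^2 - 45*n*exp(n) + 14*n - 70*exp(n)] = -5*n^2*exp(n) + 3*n^2 - 55*n*exp(n) + 18*n - 115*exp(n) + 14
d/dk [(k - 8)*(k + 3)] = 2*k - 5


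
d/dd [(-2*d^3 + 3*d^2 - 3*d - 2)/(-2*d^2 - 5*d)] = (4*d^4 + 20*d^3 - 21*d^2 - 8*d - 10)/(d^2*(4*d^2 + 20*d + 25))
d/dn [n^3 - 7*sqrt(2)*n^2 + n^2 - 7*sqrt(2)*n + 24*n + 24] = 3*n^2 - 14*sqrt(2)*n + 2*n - 7*sqrt(2) + 24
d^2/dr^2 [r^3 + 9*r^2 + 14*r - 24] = 6*r + 18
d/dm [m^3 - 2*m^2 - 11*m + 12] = 3*m^2 - 4*m - 11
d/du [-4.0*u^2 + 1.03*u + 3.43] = 1.03 - 8.0*u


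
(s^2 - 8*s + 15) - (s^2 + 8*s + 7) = 8 - 16*s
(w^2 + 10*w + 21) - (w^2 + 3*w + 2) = 7*w + 19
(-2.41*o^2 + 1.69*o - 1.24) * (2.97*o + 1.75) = -7.1577*o^3 + 0.8018*o^2 - 0.7253*o - 2.17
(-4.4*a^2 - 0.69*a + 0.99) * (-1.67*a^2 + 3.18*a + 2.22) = 7.348*a^4 - 12.8397*a^3 - 13.6155*a^2 + 1.6164*a + 2.1978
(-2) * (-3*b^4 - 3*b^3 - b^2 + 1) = 6*b^4 + 6*b^3 + 2*b^2 - 2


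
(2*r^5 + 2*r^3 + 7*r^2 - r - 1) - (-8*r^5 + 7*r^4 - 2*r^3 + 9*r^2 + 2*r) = 10*r^5 - 7*r^4 + 4*r^3 - 2*r^2 - 3*r - 1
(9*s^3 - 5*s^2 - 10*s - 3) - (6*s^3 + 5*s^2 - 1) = 3*s^3 - 10*s^2 - 10*s - 2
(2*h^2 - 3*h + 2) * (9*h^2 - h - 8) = 18*h^4 - 29*h^3 + 5*h^2 + 22*h - 16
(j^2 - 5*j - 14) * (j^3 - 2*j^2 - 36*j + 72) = j^5 - 7*j^4 - 40*j^3 + 280*j^2 + 144*j - 1008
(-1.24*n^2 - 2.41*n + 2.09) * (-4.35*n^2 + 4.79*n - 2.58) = 5.394*n^4 + 4.5439*n^3 - 17.4362*n^2 + 16.2289*n - 5.3922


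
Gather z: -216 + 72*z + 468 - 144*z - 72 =180 - 72*z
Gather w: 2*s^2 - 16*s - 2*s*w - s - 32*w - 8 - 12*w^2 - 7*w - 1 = 2*s^2 - 17*s - 12*w^2 + w*(-2*s - 39) - 9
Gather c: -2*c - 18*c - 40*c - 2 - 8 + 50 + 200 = 240 - 60*c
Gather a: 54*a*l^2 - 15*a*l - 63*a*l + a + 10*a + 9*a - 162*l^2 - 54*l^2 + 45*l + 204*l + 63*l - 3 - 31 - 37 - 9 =a*(54*l^2 - 78*l + 20) - 216*l^2 + 312*l - 80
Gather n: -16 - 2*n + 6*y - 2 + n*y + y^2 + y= n*(y - 2) + y^2 + 7*y - 18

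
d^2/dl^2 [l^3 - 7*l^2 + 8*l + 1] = 6*l - 14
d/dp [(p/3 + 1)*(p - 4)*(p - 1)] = p^2 - 4*p/3 - 11/3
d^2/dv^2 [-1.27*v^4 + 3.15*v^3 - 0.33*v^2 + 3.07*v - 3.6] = -15.24*v^2 + 18.9*v - 0.66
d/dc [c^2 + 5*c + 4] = 2*c + 5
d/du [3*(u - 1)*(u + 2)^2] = 9*u*(u + 2)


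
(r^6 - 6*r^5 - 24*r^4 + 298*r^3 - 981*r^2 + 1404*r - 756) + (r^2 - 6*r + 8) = r^6 - 6*r^5 - 24*r^4 + 298*r^3 - 980*r^2 + 1398*r - 748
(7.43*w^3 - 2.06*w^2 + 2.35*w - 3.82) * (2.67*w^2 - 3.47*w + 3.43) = 19.8381*w^5 - 31.2823*w^4 + 38.9076*w^3 - 25.4197*w^2 + 21.3159*w - 13.1026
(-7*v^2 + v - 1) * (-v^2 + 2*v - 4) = 7*v^4 - 15*v^3 + 31*v^2 - 6*v + 4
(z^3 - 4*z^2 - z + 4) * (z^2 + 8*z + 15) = z^5 + 4*z^4 - 18*z^3 - 64*z^2 + 17*z + 60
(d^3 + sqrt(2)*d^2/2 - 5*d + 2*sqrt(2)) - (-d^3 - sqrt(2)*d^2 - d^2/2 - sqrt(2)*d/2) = 2*d^3 + d^2/2 + 3*sqrt(2)*d^2/2 - 5*d + sqrt(2)*d/2 + 2*sqrt(2)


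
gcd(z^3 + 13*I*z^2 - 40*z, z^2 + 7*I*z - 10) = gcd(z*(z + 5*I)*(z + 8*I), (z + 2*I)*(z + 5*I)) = z + 5*I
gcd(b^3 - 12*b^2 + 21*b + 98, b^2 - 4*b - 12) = b + 2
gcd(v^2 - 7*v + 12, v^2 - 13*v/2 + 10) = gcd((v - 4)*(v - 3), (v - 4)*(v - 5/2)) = v - 4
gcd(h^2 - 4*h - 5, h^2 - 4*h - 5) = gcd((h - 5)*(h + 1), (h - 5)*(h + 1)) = h^2 - 4*h - 5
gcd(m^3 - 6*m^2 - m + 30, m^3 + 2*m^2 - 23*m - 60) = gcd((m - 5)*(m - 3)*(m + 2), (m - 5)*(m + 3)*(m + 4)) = m - 5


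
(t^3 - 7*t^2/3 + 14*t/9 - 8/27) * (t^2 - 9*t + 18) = t^5 - 34*t^4/3 + 365*t^3/9 - 1520*t^2/27 + 92*t/3 - 16/3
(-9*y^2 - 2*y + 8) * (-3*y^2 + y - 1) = 27*y^4 - 3*y^3 - 17*y^2 + 10*y - 8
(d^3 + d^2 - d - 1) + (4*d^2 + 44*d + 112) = d^3 + 5*d^2 + 43*d + 111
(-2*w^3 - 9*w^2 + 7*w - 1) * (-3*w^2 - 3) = 6*w^5 + 27*w^4 - 15*w^3 + 30*w^2 - 21*w + 3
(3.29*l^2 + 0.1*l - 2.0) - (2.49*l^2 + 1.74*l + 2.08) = 0.8*l^2 - 1.64*l - 4.08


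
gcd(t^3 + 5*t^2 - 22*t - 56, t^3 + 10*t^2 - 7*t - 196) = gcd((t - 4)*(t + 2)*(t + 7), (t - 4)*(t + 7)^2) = t^2 + 3*t - 28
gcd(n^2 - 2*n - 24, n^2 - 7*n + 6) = n - 6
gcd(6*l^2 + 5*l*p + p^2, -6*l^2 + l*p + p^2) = 3*l + p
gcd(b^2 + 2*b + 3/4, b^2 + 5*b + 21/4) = b + 3/2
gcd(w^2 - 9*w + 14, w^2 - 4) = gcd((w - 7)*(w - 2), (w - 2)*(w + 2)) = w - 2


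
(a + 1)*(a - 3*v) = a^2 - 3*a*v + a - 3*v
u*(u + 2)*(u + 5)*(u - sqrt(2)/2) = u^4 - sqrt(2)*u^3/2 + 7*u^3 - 7*sqrt(2)*u^2/2 + 10*u^2 - 5*sqrt(2)*u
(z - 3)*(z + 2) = z^2 - z - 6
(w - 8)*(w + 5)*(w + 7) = w^3 + 4*w^2 - 61*w - 280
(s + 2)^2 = s^2 + 4*s + 4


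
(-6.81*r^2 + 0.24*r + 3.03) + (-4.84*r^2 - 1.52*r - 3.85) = -11.65*r^2 - 1.28*r - 0.82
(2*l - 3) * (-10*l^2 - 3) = -20*l^3 + 30*l^2 - 6*l + 9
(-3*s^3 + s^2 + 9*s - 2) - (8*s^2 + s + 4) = -3*s^3 - 7*s^2 + 8*s - 6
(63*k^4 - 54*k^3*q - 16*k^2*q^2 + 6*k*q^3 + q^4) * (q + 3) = 63*k^4*q + 189*k^4 - 54*k^3*q^2 - 162*k^3*q - 16*k^2*q^3 - 48*k^2*q^2 + 6*k*q^4 + 18*k*q^3 + q^5 + 3*q^4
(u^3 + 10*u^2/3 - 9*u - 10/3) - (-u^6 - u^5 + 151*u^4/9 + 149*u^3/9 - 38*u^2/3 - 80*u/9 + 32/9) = u^6 + u^5 - 151*u^4/9 - 140*u^3/9 + 16*u^2 - u/9 - 62/9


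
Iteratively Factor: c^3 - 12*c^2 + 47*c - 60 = (c - 3)*(c^2 - 9*c + 20) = (c - 4)*(c - 3)*(c - 5)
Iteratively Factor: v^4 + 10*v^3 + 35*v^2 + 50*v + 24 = (v + 3)*(v^3 + 7*v^2 + 14*v + 8) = (v + 3)*(v + 4)*(v^2 + 3*v + 2) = (v + 2)*(v + 3)*(v + 4)*(v + 1)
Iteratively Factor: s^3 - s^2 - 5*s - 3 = (s + 1)*(s^2 - 2*s - 3) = (s - 3)*(s + 1)*(s + 1)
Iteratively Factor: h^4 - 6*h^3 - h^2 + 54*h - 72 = (h - 3)*(h^3 - 3*h^2 - 10*h + 24) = (h - 4)*(h - 3)*(h^2 + h - 6) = (h - 4)*(h - 3)*(h - 2)*(h + 3)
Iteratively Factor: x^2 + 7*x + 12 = (x + 3)*(x + 4)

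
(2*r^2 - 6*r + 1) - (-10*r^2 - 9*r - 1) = 12*r^2 + 3*r + 2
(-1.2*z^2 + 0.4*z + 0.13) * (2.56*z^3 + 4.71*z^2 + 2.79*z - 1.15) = -3.072*z^5 - 4.628*z^4 - 1.1312*z^3 + 3.1083*z^2 - 0.0972999999999999*z - 0.1495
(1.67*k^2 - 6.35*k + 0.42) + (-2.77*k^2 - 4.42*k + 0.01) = -1.1*k^2 - 10.77*k + 0.43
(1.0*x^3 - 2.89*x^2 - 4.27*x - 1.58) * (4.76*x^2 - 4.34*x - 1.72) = 4.76*x^5 - 18.0964*x^4 - 9.5026*x^3 + 15.9818*x^2 + 14.2016*x + 2.7176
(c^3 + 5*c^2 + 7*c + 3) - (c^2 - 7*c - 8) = c^3 + 4*c^2 + 14*c + 11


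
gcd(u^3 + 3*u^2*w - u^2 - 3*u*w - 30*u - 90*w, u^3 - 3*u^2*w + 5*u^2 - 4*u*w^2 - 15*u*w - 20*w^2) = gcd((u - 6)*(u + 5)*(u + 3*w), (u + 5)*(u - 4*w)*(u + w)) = u + 5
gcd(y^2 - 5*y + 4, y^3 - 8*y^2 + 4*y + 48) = y - 4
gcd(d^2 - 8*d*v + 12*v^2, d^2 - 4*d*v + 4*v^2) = -d + 2*v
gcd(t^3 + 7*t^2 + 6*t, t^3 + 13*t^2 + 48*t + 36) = t^2 + 7*t + 6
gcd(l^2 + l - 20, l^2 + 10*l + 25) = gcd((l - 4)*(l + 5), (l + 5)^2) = l + 5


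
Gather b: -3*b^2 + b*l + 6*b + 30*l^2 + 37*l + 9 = -3*b^2 + b*(l + 6) + 30*l^2 + 37*l + 9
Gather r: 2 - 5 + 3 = 0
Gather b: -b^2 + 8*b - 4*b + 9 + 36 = -b^2 + 4*b + 45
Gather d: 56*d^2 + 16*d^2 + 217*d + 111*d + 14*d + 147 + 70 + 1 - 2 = 72*d^2 + 342*d + 216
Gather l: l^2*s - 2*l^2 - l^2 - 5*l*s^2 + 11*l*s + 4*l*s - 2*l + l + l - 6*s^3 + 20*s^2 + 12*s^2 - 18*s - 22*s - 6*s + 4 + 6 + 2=l^2*(s - 3) + l*(-5*s^2 + 15*s) - 6*s^3 + 32*s^2 - 46*s + 12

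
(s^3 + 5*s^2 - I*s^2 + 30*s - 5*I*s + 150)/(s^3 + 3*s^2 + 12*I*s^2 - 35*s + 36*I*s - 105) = (s^2 + s*(5 - 6*I) - 30*I)/(s^2 + s*(3 + 7*I) + 21*I)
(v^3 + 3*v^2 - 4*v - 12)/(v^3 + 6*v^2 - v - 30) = (v + 2)/(v + 5)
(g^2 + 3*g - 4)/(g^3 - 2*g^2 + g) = (g + 4)/(g*(g - 1))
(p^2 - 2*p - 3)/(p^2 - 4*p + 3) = (p + 1)/(p - 1)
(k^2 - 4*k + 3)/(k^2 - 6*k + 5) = (k - 3)/(k - 5)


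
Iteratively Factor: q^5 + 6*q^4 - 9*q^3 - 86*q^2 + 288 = (q + 3)*(q^4 + 3*q^3 - 18*q^2 - 32*q + 96) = (q - 2)*(q + 3)*(q^3 + 5*q^2 - 8*q - 48) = (q - 2)*(q + 3)*(q + 4)*(q^2 + q - 12) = (q - 3)*(q - 2)*(q + 3)*(q + 4)*(q + 4)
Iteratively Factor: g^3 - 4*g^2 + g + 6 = (g + 1)*(g^2 - 5*g + 6) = (g - 3)*(g + 1)*(g - 2)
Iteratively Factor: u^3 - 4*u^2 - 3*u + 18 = (u - 3)*(u^2 - u - 6) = (u - 3)*(u + 2)*(u - 3)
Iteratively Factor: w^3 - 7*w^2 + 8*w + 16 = (w - 4)*(w^2 - 3*w - 4) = (w - 4)*(w + 1)*(w - 4)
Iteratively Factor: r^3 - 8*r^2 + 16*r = (r)*(r^2 - 8*r + 16) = r*(r - 4)*(r - 4)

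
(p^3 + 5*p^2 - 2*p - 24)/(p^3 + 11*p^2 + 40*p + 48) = (p - 2)/(p + 4)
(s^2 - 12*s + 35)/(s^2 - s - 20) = (s - 7)/(s + 4)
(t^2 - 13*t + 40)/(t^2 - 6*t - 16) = (t - 5)/(t + 2)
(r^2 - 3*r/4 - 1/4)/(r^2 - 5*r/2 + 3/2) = (4*r + 1)/(2*(2*r - 3))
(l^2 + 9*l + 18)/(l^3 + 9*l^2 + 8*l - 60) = (l + 3)/(l^2 + 3*l - 10)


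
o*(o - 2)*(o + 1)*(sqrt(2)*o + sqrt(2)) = sqrt(2)*o^4 - 3*sqrt(2)*o^2 - 2*sqrt(2)*o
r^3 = r^3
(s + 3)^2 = s^2 + 6*s + 9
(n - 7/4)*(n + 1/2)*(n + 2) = n^3 + 3*n^2/4 - 27*n/8 - 7/4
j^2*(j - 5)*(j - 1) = j^4 - 6*j^3 + 5*j^2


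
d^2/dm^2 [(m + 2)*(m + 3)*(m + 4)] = 6*m + 18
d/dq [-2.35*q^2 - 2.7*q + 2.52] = -4.7*q - 2.7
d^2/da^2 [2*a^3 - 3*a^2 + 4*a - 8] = 12*a - 6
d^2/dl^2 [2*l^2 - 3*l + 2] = 4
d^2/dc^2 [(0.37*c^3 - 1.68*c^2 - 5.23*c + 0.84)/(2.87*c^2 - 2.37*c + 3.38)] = (3.5527136788005e-15*c^5 - 112.034296*c^3 + 121.512492*c^2 + 295.48542*c - 129.037476)/(23.639903*c^6 - 58.564359*c^5 + 131.883675*c^4 - 151.254585*c^3 + 155.31945*c^2 - 81.227484*c + 38.614472)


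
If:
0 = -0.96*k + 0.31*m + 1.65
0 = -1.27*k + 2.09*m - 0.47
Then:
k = 2.23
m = 1.58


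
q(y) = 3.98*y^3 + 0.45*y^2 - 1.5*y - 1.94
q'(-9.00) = 957.54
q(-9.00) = -2853.41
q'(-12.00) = 1707.06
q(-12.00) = -6796.58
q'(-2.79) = 88.93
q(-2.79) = -80.69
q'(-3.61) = 150.85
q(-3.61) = -177.90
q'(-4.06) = 191.66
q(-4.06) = -254.79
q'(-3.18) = 116.38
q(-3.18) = -120.61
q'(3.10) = 116.03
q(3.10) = 116.30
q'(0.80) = 6.86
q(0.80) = -0.81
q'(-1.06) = 10.96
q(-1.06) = -4.58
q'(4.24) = 216.97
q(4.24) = 303.17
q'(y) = 11.94*y^2 + 0.9*y - 1.5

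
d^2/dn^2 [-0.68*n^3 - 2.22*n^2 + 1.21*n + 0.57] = -4.08*n - 4.44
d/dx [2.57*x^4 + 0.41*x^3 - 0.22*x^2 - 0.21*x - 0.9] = 10.28*x^3 + 1.23*x^2 - 0.44*x - 0.21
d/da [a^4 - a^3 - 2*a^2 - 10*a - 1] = 4*a^3 - 3*a^2 - 4*a - 10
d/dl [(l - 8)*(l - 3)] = 2*l - 11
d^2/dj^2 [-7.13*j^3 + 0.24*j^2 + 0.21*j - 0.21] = 0.48 - 42.78*j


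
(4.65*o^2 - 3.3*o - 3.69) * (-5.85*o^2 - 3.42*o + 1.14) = -27.2025*o^4 + 3.402*o^3 + 38.1735*o^2 + 8.8578*o - 4.2066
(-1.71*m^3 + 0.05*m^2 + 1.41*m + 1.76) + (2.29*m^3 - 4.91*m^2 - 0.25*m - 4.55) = 0.58*m^3 - 4.86*m^2 + 1.16*m - 2.79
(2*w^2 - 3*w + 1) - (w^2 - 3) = w^2 - 3*w + 4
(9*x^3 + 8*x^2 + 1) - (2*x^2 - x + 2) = 9*x^3 + 6*x^2 + x - 1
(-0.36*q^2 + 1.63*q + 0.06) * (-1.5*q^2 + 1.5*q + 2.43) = 0.54*q^4 - 2.985*q^3 + 1.4802*q^2 + 4.0509*q + 0.1458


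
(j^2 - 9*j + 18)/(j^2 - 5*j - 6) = (j - 3)/(j + 1)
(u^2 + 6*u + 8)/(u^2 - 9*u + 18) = (u^2 + 6*u + 8)/(u^2 - 9*u + 18)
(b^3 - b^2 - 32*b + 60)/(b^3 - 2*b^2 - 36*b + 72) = (b - 5)/(b - 6)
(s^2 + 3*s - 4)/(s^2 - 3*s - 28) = (s - 1)/(s - 7)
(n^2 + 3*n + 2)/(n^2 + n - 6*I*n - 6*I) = (n + 2)/(n - 6*I)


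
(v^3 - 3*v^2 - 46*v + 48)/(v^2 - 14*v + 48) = (v^2 + 5*v - 6)/(v - 6)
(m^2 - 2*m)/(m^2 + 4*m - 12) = m/(m + 6)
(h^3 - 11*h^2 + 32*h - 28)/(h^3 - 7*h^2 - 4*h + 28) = (h - 2)/(h + 2)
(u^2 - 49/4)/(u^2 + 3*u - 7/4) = (2*u - 7)/(2*u - 1)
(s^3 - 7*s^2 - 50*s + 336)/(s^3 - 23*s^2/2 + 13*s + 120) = 2*(s + 7)/(2*s + 5)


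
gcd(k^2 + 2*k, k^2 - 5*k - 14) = k + 2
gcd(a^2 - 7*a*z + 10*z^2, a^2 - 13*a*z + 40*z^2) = -a + 5*z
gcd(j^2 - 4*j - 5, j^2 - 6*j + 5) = j - 5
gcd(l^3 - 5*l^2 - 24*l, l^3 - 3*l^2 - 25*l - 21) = l + 3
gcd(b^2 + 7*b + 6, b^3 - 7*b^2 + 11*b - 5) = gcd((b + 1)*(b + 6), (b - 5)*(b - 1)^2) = 1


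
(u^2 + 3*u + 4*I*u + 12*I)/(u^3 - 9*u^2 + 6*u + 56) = (u^2 + u*(3 + 4*I) + 12*I)/(u^3 - 9*u^2 + 6*u + 56)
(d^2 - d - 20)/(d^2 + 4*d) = (d - 5)/d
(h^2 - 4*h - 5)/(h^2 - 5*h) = (h + 1)/h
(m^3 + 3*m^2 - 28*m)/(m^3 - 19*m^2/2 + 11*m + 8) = 2*m*(m^2 + 3*m - 28)/(2*m^3 - 19*m^2 + 22*m + 16)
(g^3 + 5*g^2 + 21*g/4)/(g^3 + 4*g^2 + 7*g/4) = (2*g + 3)/(2*g + 1)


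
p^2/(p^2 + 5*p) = p/(p + 5)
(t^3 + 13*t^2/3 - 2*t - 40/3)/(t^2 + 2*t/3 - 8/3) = (3*t^2 + 7*t - 20)/(3*t - 4)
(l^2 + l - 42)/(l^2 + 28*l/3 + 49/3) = 3*(l - 6)/(3*l + 7)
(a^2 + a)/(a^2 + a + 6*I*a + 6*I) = a/(a + 6*I)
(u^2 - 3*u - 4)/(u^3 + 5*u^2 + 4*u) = (u - 4)/(u*(u + 4))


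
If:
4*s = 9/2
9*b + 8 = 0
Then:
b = -8/9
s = 9/8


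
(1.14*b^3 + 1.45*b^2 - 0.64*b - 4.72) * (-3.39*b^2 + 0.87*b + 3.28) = -3.8646*b^5 - 3.9237*b^4 + 7.1703*b^3 + 20.2*b^2 - 6.2056*b - 15.4816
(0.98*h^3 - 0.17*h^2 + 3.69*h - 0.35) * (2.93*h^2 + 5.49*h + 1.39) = 2.8714*h^5 + 4.8821*h^4 + 11.2406*h^3 + 18.9963*h^2 + 3.2076*h - 0.4865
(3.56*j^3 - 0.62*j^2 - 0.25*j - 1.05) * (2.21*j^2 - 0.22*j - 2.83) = 7.8676*j^5 - 2.1534*j^4 - 10.4909*j^3 - 0.5109*j^2 + 0.9385*j + 2.9715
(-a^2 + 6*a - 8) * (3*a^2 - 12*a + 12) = -3*a^4 + 30*a^3 - 108*a^2 + 168*a - 96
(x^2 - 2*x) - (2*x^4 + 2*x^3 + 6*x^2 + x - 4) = -2*x^4 - 2*x^3 - 5*x^2 - 3*x + 4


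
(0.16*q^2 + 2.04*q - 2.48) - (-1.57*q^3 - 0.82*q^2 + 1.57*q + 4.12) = 1.57*q^3 + 0.98*q^2 + 0.47*q - 6.6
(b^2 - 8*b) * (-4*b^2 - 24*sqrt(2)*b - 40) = -4*b^4 - 24*sqrt(2)*b^3 + 32*b^3 - 40*b^2 + 192*sqrt(2)*b^2 + 320*b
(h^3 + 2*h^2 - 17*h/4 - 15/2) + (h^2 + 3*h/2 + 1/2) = h^3 + 3*h^2 - 11*h/4 - 7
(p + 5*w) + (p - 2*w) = 2*p + 3*w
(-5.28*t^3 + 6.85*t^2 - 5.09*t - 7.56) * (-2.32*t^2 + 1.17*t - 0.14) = 12.2496*t^5 - 22.0696*t^4 + 20.5625*t^3 + 10.6249*t^2 - 8.1326*t + 1.0584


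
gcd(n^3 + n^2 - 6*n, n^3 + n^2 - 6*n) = n^3 + n^2 - 6*n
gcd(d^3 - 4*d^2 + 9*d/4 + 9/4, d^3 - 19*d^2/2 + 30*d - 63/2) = d - 3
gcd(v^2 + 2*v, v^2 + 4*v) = v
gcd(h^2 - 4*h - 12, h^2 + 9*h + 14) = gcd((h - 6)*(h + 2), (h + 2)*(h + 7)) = h + 2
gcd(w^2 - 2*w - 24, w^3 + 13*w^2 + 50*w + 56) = w + 4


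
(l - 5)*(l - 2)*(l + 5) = l^3 - 2*l^2 - 25*l + 50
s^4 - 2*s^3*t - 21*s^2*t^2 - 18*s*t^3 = s*(s - 6*t)*(s + t)*(s + 3*t)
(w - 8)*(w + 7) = w^2 - w - 56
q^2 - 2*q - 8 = (q - 4)*(q + 2)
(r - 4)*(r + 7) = r^2 + 3*r - 28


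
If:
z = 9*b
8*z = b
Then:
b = 0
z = 0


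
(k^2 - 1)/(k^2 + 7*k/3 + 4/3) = 3*(k - 1)/(3*k + 4)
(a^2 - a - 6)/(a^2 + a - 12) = (a + 2)/(a + 4)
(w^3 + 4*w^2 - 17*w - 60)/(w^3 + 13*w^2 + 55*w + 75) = (w - 4)/(w + 5)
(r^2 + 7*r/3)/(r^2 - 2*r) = (r + 7/3)/(r - 2)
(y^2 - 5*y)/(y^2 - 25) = y/(y + 5)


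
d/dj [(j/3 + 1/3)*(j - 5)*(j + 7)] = j^2 + 2*j - 11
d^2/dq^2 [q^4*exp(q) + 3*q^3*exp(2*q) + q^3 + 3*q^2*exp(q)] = q^4*exp(q) + 12*q^3*exp(2*q) + 8*q^3*exp(q) + 36*q^2*exp(2*q) + 15*q^2*exp(q) + 18*q*exp(2*q) + 12*q*exp(q) + 6*q + 6*exp(q)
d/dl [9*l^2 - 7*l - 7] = 18*l - 7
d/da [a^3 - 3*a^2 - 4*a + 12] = 3*a^2 - 6*a - 4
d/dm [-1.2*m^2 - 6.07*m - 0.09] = -2.4*m - 6.07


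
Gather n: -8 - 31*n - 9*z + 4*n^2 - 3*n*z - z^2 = 4*n^2 + n*(-3*z - 31) - z^2 - 9*z - 8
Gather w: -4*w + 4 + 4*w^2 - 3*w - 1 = 4*w^2 - 7*w + 3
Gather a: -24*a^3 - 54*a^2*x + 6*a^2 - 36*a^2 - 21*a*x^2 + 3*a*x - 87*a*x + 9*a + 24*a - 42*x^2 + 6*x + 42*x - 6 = -24*a^3 + a^2*(-54*x - 30) + a*(-21*x^2 - 84*x + 33) - 42*x^2 + 48*x - 6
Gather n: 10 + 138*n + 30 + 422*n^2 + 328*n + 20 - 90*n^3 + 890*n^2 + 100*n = -90*n^3 + 1312*n^2 + 566*n + 60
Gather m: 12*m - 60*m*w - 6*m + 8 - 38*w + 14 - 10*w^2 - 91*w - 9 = m*(6 - 60*w) - 10*w^2 - 129*w + 13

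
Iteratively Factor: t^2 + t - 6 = (t + 3)*(t - 2)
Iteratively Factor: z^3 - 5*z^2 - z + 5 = (z - 1)*(z^2 - 4*z - 5) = (z - 5)*(z - 1)*(z + 1)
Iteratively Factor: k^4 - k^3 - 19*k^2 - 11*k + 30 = (k + 3)*(k^3 - 4*k^2 - 7*k + 10) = (k - 1)*(k + 3)*(k^2 - 3*k - 10) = (k - 1)*(k + 2)*(k + 3)*(k - 5)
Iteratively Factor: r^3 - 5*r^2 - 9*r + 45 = (r - 5)*(r^2 - 9) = (r - 5)*(r + 3)*(r - 3)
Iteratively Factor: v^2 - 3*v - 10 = (v - 5)*(v + 2)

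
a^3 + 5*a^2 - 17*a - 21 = (a - 3)*(a + 1)*(a + 7)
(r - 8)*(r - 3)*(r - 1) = r^3 - 12*r^2 + 35*r - 24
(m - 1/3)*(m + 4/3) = m^2 + m - 4/9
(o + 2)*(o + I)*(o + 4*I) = o^3 + 2*o^2 + 5*I*o^2 - 4*o + 10*I*o - 8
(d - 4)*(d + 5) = d^2 + d - 20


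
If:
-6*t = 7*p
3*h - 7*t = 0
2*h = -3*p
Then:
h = 0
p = 0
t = 0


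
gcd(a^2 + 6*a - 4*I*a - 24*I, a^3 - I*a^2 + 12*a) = a - 4*I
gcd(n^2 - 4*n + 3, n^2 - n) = n - 1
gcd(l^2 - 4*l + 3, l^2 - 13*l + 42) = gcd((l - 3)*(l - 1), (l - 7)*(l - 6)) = 1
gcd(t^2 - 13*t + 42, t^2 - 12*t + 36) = t - 6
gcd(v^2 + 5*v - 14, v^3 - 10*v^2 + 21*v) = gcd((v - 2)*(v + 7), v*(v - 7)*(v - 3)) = 1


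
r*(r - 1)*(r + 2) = r^3 + r^2 - 2*r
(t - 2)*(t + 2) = t^2 - 4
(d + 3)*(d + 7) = d^2 + 10*d + 21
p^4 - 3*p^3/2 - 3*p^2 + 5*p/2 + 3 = (p - 2)*(p - 3/2)*(p + 1)^2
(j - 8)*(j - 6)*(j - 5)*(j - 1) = j^4 - 20*j^3 + 137*j^2 - 358*j + 240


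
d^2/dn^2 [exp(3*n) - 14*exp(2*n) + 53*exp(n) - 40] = (9*exp(2*n) - 56*exp(n) + 53)*exp(n)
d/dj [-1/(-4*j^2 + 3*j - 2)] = (3 - 8*j)/(4*j^2 - 3*j + 2)^2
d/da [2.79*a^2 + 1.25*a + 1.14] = 5.58*a + 1.25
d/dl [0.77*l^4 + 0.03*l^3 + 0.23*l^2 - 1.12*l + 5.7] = 3.08*l^3 + 0.09*l^2 + 0.46*l - 1.12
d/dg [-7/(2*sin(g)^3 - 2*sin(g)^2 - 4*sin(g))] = 7*(3*sin(g)^2 - 2*sin(g) - 2)*cos(g)/(2*(sin(g) + cos(g)^2 + 1)^2*sin(g)^2)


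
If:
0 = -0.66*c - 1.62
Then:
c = -2.45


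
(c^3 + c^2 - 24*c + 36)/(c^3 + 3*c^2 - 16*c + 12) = (c - 3)/(c - 1)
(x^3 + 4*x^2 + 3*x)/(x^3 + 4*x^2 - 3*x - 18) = x*(x + 1)/(x^2 + x - 6)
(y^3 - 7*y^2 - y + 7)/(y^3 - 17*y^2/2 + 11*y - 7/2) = 2*(y + 1)/(2*y - 1)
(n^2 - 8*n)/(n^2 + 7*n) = (n - 8)/(n + 7)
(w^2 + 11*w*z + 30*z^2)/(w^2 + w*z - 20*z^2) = (-w - 6*z)/(-w + 4*z)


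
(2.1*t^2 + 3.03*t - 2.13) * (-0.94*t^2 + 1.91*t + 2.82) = -1.974*t^4 + 1.1628*t^3 + 13.7115*t^2 + 4.4763*t - 6.0066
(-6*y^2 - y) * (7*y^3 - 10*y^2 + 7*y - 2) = -42*y^5 + 53*y^4 - 32*y^3 + 5*y^2 + 2*y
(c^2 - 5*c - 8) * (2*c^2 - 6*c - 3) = 2*c^4 - 16*c^3 + 11*c^2 + 63*c + 24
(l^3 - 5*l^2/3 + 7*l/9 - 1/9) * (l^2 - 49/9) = l^5 - 5*l^4/3 - 14*l^3/3 + 242*l^2/27 - 343*l/81 + 49/81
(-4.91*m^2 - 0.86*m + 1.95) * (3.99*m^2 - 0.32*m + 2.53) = -19.5909*m^4 - 1.8602*m^3 - 4.3666*m^2 - 2.7998*m + 4.9335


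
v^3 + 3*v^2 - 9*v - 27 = (v - 3)*(v + 3)^2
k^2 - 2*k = k*(k - 2)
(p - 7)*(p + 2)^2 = p^3 - 3*p^2 - 24*p - 28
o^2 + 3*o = o*(o + 3)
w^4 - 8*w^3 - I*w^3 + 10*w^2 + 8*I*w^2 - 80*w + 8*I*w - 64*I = (w - 8)*(w - 4*I)*(w + I)*(w + 2*I)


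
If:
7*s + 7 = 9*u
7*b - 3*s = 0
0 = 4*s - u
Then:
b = 3/29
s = 7/29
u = 28/29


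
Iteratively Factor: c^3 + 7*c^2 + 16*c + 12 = (c + 3)*(c^2 + 4*c + 4) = (c + 2)*(c + 3)*(c + 2)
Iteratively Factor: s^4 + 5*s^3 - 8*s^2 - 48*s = (s + 4)*(s^3 + s^2 - 12*s) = (s + 4)^2*(s^2 - 3*s) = (s - 3)*(s + 4)^2*(s)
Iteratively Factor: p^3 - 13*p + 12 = (p + 4)*(p^2 - 4*p + 3) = (p - 1)*(p + 4)*(p - 3)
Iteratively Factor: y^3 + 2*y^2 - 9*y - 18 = (y + 3)*(y^2 - y - 6) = (y - 3)*(y + 3)*(y + 2)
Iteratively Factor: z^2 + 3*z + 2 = (z + 1)*(z + 2)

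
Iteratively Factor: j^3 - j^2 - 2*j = (j + 1)*(j^2 - 2*j) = (j - 2)*(j + 1)*(j)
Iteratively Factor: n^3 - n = (n - 1)*(n^2 + n) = n*(n - 1)*(n + 1)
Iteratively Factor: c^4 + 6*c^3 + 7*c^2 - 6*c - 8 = (c + 1)*(c^3 + 5*c^2 + 2*c - 8) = (c - 1)*(c + 1)*(c^2 + 6*c + 8) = (c - 1)*(c + 1)*(c + 2)*(c + 4)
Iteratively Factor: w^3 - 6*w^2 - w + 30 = (w - 5)*(w^2 - w - 6) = (w - 5)*(w + 2)*(w - 3)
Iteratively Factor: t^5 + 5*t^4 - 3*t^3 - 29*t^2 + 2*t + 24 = (t + 4)*(t^4 + t^3 - 7*t^2 - t + 6) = (t + 3)*(t + 4)*(t^3 - 2*t^2 - t + 2) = (t + 1)*(t + 3)*(t + 4)*(t^2 - 3*t + 2) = (t - 1)*(t + 1)*(t + 3)*(t + 4)*(t - 2)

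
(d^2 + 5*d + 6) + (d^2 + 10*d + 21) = 2*d^2 + 15*d + 27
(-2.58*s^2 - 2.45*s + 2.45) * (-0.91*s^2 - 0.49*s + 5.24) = 2.3478*s^4 + 3.4937*s^3 - 14.5482*s^2 - 14.0385*s + 12.838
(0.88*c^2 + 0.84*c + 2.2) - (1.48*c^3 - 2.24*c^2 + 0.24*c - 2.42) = -1.48*c^3 + 3.12*c^2 + 0.6*c + 4.62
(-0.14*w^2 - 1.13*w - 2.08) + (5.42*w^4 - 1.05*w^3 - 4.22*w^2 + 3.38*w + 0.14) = 5.42*w^4 - 1.05*w^3 - 4.36*w^2 + 2.25*w - 1.94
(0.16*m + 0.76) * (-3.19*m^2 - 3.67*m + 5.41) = -0.5104*m^3 - 3.0116*m^2 - 1.9236*m + 4.1116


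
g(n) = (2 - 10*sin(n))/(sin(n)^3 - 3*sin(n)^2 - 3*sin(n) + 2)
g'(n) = (2 - 10*sin(n))*(-3*sin(n)^2*cos(n) + 6*sin(n)*cos(n) + 3*cos(n))/(sin(n)^3 - 3*sin(n)^2 - 3*sin(n) + 2)^2 - 10*cos(n)/(sin(n)^3 - 3*sin(n)^2 - 3*sin(n) + 2) = 2*(10*sin(n)^3 - 18*sin(n)^2 + 6*sin(n) - 7)*cos(n)/(sin(n)^3 - 3*sin(n)^2 - 3*sin(n) + 2)^2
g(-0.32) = 1.97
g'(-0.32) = -3.05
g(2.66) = -39.78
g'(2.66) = 2870.33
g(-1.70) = 11.35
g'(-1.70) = 9.45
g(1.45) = 2.68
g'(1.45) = -0.25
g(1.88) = 2.77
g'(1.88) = 0.74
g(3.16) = 1.06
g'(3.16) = 3.37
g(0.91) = 3.38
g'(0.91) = -3.45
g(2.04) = 2.94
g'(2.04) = 1.45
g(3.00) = 0.39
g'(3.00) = 5.56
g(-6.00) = -0.84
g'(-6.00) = -13.87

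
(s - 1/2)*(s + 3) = s^2 + 5*s/2 - 3/2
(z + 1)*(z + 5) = z^2 + 6*z + 5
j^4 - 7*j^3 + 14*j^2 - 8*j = j*(j - 4)*(j - 2)*(j - 1)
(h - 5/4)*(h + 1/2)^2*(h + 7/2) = h^4 + 13*h^3/4 - 15*h^2/8 - 61*h/16 - 35/32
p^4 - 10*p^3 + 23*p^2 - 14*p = p*(p - 7)*(p - 2)*(p - 1)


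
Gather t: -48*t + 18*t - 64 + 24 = -30*t - 40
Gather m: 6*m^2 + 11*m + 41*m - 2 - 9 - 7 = 6*m^2 + 52*m - 18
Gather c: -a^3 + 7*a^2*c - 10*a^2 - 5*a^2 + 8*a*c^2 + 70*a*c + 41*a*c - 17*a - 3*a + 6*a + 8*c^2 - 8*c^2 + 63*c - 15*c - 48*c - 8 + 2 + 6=-a^3 - 15*a^2 + 8*a*c^2 - 14*a + c*(7*a^2 + 111*a)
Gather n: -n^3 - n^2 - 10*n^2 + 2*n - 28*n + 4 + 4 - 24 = -n^3 - 11*n^2 - 26*n - 16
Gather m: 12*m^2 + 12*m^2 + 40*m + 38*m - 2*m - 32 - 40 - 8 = 24*m^2 + 76*m - 80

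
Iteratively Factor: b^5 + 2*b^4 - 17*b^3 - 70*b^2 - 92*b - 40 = (b + 2)*(b^4 - 17*b^2 - 36*b - 20) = (b + 2)^2*(b^3 - 2*b^2 - 13*b - 10) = (b + 2)^3*(b^2 - 4*b - 5) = (b + 1)*(b + 2)^3*(b - 5)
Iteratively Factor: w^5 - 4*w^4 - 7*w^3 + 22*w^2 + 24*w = (w + 2)*(w^4 - 6*w^3 + 5*w^2 + 12*w) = (w - 3)*(w + 2)*(w^3 - 3*w^2 - 4*w) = (w - 4)*(w - 3)*(w + 2)*(w^2 + w) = (w - 4)*(w - 3)*(w + 1)*(w + 2)*(w)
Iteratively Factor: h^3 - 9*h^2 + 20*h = (h - 5)*(h^2 - 4*h) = (h - 5)*(h - 4)*(h)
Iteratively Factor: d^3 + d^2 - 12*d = (d - 3)*(d^2 + 4*d) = d*(d - 3)*(d + 4)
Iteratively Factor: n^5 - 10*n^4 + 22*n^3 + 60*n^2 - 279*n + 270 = (n - 2)*(n^4 - 8*n^3 + 6*n^2 + 72*n - 135) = (n - 3)*(n - 2)*(n^3 - 5*n^2 - 9*n + 45) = (n - 3)*(n - 2)*(n + 3)*(n^2 - 8*n + 15) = (n - 5)*(n - 3)*(n - 2)*(n + 3)*(n - 3)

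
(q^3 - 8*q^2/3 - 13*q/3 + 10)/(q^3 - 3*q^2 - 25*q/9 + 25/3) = 3*(q + 2)/(3*q + 5)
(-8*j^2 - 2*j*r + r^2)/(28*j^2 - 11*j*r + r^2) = (2*j + r)/(-7*j + r)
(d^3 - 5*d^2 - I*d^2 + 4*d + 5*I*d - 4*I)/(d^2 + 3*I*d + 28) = (d^3 - d^2*(5 + I) + d*(4 + 5*I) - 4*I)/(d^2 + 3*I*d + 28)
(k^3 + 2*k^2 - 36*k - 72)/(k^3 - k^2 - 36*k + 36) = (k + 2)/(k - 1)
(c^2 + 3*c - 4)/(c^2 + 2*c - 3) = (c + 4)/(c + 3)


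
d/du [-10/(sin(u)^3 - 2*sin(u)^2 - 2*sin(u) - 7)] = 10*(3*sin(u)^2 - 4*sin(u) - 2)*cos(u)/(sin(u)^3 - 2*sin(u)^2 - 2*sin(u) - 7)^2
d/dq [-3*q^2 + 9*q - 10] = 9 - 6*q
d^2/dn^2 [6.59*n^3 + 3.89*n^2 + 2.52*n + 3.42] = 39.54*n + 7.78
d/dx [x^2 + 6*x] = 2*x + 6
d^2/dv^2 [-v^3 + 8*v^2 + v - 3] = 16 - 6*v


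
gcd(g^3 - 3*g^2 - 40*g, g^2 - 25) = g + 5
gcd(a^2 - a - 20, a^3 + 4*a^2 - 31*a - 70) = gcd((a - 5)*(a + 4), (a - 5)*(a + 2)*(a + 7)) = a - 5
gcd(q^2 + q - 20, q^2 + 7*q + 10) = q + 5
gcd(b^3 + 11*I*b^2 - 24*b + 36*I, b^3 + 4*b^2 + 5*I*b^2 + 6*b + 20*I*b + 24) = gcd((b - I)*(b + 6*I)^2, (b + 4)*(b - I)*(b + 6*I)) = b^2 + 5*I*b + 6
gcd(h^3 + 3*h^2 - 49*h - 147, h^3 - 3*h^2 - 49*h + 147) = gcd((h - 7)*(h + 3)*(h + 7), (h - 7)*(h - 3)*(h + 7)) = h^2 - 49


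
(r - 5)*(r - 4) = r^2 - 9*r + 20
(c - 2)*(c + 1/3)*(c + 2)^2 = c^4 + 7*c^3/3 - 10*c^2/3 - 28*c/3 - 8/3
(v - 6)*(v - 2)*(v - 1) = v^3 - 9*v^2 + 20*v - 12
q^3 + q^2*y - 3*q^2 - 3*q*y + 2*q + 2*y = (q - 2)*(q - 1)*(q + y)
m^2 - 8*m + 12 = (m - 6)*(m - 2)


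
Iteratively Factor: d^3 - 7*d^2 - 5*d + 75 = (d + 3)*(d^2 - 10*d + 25) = (d - 5)*(d + 3)*(d - 5)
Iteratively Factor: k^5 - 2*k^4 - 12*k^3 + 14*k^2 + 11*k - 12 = (k + 1)*(k^4 - 3*k^3 - 9*k^2 + 23*k - 12) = (k - 4)*(k + 1)*(k^3 + k^2 - 5*k + 3) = (k - 4)*(k - 1)*(k + 1)*(k^2 + 2*k - 3) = (k - 4)*(k - 1)^2*(k + 1)*(k + 3)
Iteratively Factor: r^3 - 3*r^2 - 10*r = (r - 5)*(r^2 + 2*r) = r*(r - 5)*(r + 2)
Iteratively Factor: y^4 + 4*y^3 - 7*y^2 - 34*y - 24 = (y + 1)*(y^3 + 3*y^2 - 10*y - 24) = (y + 1)*(y + 4)*(y^2 - y - 6) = (y + 1)*(y + 2)*(y + 4)*(y - 3)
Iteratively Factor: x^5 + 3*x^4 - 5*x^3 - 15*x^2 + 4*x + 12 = (x + 3)*(x^4 - 5*x^2 + 4) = (x - 1)*(x + 3)*(x^3 + x^2 - 4*x - 4) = (x - 1)*(x + 2)*(x + 3)*(x^2 - x - 2) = (x - 1)*(x + 1)*(x + 2)*(x + 3)*(x - 2)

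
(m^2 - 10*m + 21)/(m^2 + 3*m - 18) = (m - 7)/(m + 6)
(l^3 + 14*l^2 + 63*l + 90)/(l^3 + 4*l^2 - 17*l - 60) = (l + 6)/(l - 4)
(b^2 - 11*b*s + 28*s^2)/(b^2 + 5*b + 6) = (b^2 - 11*b*s + 28*s^2)/(b^2 + 5*b + 6)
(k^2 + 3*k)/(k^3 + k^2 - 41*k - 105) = k/(k^2 - 2*k - 35)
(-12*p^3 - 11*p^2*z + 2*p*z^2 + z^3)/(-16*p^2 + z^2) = (-3*p^2 - 2*p*z + z^2)/(-4*p + z)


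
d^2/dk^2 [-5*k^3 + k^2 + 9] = 2 - 30*k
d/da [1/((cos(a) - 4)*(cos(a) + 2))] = 2*(cos(a) - 1)*sin(a)/((cos(a) - 4)^2*(cos(a) + 2)^2)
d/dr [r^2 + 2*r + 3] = 2*r + 2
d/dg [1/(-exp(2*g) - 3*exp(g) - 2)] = (2*exp(g) + 3)*exp(g)/(exp(2*g) + 3*exp(g) + 2)^2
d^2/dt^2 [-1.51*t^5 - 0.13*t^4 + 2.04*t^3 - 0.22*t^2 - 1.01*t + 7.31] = -30.2*t^3 - 1.56*t^2 + 12.24*t - 0.44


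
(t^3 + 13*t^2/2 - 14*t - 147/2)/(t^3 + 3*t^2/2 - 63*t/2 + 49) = (t + 3)/(t - 2)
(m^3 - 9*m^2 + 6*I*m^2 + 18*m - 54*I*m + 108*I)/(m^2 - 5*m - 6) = (m^2 + m*(-3 + 6*I) - 18*I)/(m + 1)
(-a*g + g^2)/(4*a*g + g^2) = (-a + g)/(4*a + g)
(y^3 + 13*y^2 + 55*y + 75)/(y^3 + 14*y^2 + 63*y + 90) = (y + 5)/(y + 6)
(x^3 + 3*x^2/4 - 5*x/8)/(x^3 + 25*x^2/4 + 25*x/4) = (x - 1/2)/(x + 5)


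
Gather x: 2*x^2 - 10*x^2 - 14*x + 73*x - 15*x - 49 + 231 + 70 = -8*x^2 + 44*x + 252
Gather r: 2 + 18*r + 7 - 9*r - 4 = 9*r + 5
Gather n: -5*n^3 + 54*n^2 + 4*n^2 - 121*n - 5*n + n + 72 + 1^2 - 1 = -5*n^3 + 58*n^2 - 125*n + 72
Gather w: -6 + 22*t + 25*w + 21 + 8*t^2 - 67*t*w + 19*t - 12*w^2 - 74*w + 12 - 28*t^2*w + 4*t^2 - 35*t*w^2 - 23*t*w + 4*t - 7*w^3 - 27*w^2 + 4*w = 12*t^2 + 45*t - 7*w^3 + w^2*(-35*t - 39) + w*(-28*t^2 - 90*t - 45) + 27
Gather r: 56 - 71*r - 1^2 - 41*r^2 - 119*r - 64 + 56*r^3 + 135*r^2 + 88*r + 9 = 56*r^3 + 94*r^2 - 102*r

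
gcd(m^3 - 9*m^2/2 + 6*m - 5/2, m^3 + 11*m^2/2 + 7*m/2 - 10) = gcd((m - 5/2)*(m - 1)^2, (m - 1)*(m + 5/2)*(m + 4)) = m - 1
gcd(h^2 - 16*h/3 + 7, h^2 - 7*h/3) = h - 7/3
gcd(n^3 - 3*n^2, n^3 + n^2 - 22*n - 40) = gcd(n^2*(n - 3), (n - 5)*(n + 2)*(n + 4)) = 1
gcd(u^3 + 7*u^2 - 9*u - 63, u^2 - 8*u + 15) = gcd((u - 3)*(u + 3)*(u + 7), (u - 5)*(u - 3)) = u - 3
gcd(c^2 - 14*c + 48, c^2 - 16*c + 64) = c - 8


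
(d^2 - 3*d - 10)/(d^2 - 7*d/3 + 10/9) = 9*(d^2 - 3*d - 10)/(9*d^2 - 21*d + 10)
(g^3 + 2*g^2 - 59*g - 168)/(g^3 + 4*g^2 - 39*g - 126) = (g - 8)/(g - 6)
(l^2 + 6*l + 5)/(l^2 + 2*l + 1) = (l + 5)/(l + 1)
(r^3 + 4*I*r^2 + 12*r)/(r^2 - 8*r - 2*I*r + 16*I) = r*(r + 6*I)/(r - 8)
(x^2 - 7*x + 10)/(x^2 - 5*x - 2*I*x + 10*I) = (x - 2)/(x - 2*I)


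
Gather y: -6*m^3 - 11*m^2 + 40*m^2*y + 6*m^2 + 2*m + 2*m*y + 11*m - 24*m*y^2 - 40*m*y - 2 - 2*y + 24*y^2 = -6*m^3 - 5*m^2 + 13*m + y^2*(24 - 24*m) + y*(40*m^2 - 38*m - 2) - 2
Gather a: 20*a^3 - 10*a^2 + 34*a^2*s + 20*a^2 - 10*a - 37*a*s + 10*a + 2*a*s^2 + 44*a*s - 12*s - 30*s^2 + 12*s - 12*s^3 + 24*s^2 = 20*a^3 + a^2*(34*s + 10) + a*(2*s^2 + 7*s) - 12*s^3 - 6*s^2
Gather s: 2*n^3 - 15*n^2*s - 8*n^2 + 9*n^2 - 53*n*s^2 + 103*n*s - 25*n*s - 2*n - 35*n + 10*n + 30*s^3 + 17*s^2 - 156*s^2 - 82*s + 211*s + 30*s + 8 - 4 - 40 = 2*n^3 + n^2 - 27*n + 30*s^3 + s^2*(-53*n - 139) + s*(-15*n^2 + 78*n + 159) - 36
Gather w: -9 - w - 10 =-w - 19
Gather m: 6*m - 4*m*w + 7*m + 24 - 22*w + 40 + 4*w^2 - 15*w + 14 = m*(13 - 4*w) + 4*w^2 - 37*w + 78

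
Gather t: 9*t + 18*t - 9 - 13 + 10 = 27*t - 12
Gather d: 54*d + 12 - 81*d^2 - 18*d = -81*d^2 + 36*d + 12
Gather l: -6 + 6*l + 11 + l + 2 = 7*l + 7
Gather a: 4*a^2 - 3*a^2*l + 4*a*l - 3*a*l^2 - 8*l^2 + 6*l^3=a^2*(4 - 3*l) + a*(-3*l^2 + 4*l) + 6*l^3 - 8*l^2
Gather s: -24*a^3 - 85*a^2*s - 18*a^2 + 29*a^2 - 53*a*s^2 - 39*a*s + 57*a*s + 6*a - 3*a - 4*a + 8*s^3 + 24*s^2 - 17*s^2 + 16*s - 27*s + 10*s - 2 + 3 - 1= -24*a^3 + 11*a^2 - a + 8*s^3 + s^2*(7 - 53*a) + s*(-85*a^2 + 18*a - 1)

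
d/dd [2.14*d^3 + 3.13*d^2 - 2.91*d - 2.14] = 6.42*d^2 + 6.26*d - 2.91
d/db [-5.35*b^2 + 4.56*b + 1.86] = 4.56 - 10.7*b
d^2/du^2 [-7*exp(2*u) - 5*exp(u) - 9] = (-28*exp(u) - 5)*exp(u)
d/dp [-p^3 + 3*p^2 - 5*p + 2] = -3*p^2 + 6*p - 5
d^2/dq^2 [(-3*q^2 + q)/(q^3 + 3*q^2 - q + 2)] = 2*(-3*q^6 + 3*q^5 + 43*q^3 + 42*q^2 - 18*q - 10)/(q^9 + 9*q^8 + 24*q^7 + 15*q^6 + 12*q^5 + 51*q^4 - 25*q^3 + 42*q^2 - 12*q + 8)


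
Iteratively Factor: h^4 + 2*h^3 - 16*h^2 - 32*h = (h + 2)*(h^3 - 16*h) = h*(h + 2)*(h^2 - 16) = h*(h - 4)*(h + 2)*(h + 4)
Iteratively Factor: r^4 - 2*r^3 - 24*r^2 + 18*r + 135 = (r + 3)*(r^3 - 5*r^2 - 9*r + 45) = (r - 5)*(r + 3)*(r^2 - 9) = (r - 5)*(r + 3)^2*(r - 3)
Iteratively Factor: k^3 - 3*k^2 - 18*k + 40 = (k - 2)*(k^2 - k - 20) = (k - 5)*(k - 2)*(k + 4)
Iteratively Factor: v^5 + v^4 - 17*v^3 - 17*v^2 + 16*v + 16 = (v + 4)*(v^4 - 3*v^3 - 5*v^2 + 3*v + 4) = (v + 1)*(v + 4)*(v^3 - 4*v^2 - v + 4) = (v - 4)*(v + 1)*(v + 4)*(v^2 - 1) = (v - 4)*(v + 1)^2*(v + 4)*(v - 1)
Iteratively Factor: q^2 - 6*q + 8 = (q - 2)*(q - 4)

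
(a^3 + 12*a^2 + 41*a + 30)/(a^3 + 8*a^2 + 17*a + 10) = (a + 6)/(a + 2)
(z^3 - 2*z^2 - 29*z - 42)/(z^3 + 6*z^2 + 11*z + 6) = (z - 7)/(z + 1)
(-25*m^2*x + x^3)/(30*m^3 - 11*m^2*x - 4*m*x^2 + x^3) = x*(5*m + x)/(-6*m^2 + m*x + x^2)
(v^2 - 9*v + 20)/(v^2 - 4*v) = (v - 5)/v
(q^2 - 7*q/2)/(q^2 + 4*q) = (q - 7/2)/(q + 4)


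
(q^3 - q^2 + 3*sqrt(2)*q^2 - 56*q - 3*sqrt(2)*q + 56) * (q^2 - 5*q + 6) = q^5 - 6*q^4 + 3*sqrt(2)*q^4 - 45*q^3 - 18*sqrt(2)*q^3 + 33*sqrt(2)*q^2 + 330*q^2 - 616*q - 18*sqrt(2)*q + 336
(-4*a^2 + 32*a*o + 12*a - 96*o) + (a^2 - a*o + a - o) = -3*a^2 + 31*a*o + 13*a - 97*o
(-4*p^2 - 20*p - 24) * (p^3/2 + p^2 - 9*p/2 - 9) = -2*p^5 - 14*p^4 - 14*p^3 + 102*p^2 + 288*p + 216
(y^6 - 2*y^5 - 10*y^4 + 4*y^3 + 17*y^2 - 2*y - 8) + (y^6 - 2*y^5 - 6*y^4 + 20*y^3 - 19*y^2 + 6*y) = 2*y^6 - 4*y^5 - 16*y^4 + 24*y^3 - 2*y^2 + 4*y - 8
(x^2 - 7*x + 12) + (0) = x^2 - 7*x + 12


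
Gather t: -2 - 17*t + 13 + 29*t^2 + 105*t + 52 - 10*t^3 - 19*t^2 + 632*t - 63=-10*t^3 + 10*t^2 + 720*t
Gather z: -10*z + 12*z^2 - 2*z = 12*z^2 - 12*z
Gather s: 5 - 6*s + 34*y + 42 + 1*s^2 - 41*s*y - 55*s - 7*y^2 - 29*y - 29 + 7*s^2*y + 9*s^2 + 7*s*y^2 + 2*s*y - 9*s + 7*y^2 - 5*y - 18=s^2*(7*y + 10) + s*(7*y^2 - 39*y - 70)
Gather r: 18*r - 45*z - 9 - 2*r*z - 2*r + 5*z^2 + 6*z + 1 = r*(16 - 2*z) + 5*z^2 - 39*z - 8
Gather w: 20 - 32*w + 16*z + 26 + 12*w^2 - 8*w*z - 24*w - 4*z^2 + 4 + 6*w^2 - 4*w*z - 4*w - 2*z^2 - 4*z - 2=18*w^2 + w*(-12*z - 60) - 6*z^2 + 12*z + 48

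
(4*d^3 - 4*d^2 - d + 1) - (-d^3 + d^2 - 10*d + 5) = 5*d^3 - 5*d^2 + 9*d - 4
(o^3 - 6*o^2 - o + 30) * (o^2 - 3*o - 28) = o^5 - 9*o^4 - 11*o^3 + 201*o^2 - 62*o - 840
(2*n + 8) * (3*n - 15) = 6*n^2 - 6*n - 120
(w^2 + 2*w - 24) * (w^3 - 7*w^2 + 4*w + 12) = w^5 - 5*w^4 - 34*w^3 + 188*w^2 - 72*w - 288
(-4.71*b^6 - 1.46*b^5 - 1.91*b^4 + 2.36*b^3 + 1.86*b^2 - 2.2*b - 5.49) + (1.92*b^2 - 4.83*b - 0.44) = -4.71*b^6 - 1.46*b^5 - 1.91*b^4 + 2.36*b^3 + 3.78*b^2 - 7.03*b - 5.93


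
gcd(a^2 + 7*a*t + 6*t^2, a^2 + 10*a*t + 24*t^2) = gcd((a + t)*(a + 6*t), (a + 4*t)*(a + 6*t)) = a + 6*t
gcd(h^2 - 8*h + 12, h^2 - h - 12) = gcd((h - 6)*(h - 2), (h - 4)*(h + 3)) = 1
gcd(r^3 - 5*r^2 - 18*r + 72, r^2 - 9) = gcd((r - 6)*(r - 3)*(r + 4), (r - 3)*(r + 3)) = r - 3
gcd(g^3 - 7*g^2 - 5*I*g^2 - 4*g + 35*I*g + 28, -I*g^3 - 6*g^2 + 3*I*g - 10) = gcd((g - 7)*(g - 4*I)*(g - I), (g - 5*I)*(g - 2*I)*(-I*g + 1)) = 1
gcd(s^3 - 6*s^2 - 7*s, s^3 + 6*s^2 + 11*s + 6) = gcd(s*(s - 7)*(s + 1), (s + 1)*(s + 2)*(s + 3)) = s + 1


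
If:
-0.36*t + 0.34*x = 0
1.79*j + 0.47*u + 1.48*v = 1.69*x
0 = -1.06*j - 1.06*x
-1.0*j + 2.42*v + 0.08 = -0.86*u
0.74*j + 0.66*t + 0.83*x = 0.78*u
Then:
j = 0.01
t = -0.01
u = -0.01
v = -0.02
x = -0.01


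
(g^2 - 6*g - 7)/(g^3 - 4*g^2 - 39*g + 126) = (g + 1)/(g^2 + 3*g - 18)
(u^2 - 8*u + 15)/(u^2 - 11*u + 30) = (u - 3)/(u - 6)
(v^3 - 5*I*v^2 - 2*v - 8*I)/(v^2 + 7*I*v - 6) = (v^2 - 6*I*v - 8)/(v + 6*I)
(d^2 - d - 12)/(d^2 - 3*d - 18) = (d - 4)/(d - 6)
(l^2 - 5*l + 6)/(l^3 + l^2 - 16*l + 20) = (l - 3)/(l^2 + 3*l - 10)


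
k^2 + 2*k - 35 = (k - 5)*(k + 7)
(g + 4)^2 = g^2 + 8*g + 16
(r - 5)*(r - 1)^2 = r^3 - 7*r^2 + 11*r - 5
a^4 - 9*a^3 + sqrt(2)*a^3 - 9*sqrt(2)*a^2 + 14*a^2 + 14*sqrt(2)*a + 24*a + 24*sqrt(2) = (a - 6)*(a - 4)*(sqrt(2)*a/2 + 1)*(sqrt(2)*a + sqrt(2))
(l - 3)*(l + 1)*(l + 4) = l^3 + 2*l^2 - 11*l - 12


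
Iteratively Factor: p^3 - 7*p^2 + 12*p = (p - 4)*(p^2 - 3*p) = p*(p - 4)*(p - 3)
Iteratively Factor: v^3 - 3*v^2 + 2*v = (v - 1)*(v^2 - 2*v) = (v - 2)*(v - 1)*(v)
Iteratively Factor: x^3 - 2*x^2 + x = (x)*(x^2 - 2*x + 1) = x*(x - 1)*(x - 1)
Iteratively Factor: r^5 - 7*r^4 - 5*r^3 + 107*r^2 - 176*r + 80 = (r - 1)*(r^4 - 6*r^3 - 11*r^2 + 96*r - 80) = (r - 1)^2*(r^3 - 5*r^2 - 16*r + 80) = (r - 1)^2*(r + 4)*(r^2 - 9*r + 20) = (r - 5)*(r - 1)^2*(r + 4)*(r - 4)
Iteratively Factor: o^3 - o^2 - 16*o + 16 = (o - 1)*(o^2 - 16) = (o - 1)*(o + 4)*(o - 4)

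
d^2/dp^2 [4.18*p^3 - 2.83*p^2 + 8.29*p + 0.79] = 25.08*p - 5.66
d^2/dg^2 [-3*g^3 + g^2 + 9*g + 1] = 2 - 18*g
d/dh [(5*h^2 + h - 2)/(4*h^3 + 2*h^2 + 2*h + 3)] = (-20*h^4 - 8*h^3 + 32*h^2 + 38*h + 7)/(16*h^6 + 16*h^5 + 20*h^4 + 32*h^3 + 16*h^2 + 12*h + 9)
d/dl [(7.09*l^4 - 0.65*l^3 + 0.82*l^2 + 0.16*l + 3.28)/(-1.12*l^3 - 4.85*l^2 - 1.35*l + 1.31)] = (-7.9408*l^6 - 68.773*l^5 - 24.6436*l^4 + 39.265*l^3 + 8.1353*l^2 + 33.9644*l + 4.6376)/(1.2544*l^6 + 10.864*l^5 + 26.5465*l^4 + 10.1606*l^3 - 10.8845*l^2 - 3.537*l + 1.7161)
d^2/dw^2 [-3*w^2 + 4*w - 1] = -6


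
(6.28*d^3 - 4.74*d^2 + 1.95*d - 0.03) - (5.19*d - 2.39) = 6.28*d^3 - 4.74*d^2 - 3.24*d + 2.36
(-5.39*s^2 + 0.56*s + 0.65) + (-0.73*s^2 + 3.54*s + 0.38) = -6.12*s^2 + 4.1*s + 1.03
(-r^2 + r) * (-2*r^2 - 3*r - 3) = 2*r^4 + r^3 - 3*r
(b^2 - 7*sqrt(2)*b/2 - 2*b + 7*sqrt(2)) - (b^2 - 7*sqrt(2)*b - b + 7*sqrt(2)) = -b + 7*sqrt(2)*b/2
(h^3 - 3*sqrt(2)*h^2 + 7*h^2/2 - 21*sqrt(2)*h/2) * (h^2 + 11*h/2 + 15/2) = h^5 - 3*sqrt(2)*h^4 + 9*h^4 - 27*sqrt(2)*h^3 + 107*h^3/4 - 321*sqrt(2)*h^2/4 + 105*h^2/4 - 315*sqrt(2)*h/4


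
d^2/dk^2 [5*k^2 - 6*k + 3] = 10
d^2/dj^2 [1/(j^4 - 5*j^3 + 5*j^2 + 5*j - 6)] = 2*((-6*j^2 + 15*j - 5)*(j^4 - 5*j^3 + 5*j^2 + 5*j - 6) + (4*j^3 - 15*j^2 + 10*j + 5)^2)/(j^4 - 5*j^3 + 5*j^2 + 5*j - 6)^3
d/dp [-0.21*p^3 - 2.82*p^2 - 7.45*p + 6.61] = -0.63*p^2 - 5.64*p - 7.45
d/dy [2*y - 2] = 2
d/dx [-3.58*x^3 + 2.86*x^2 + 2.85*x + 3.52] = -10.74*x^2 + 5.72*x + 2.85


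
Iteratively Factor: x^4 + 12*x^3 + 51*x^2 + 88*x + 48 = (x + 1)*(x^3 + 11*x^2 + 40*x + 48) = (x + 1)*(x + 3)*(x^2 + 8*x + 16) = (x + 1)*(x + 3)*(x + 4)*(x + 4)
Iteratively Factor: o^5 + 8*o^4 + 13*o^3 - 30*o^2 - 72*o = (o + 3)*(o^4 + 5*o^3 - 2*o^2 - 24*o) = o*(o + 3)*(o^3 + 5*o^2 - 2*o - 24) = o*(o + 3)*(o + 4)*(o^2 + o - 6) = o*(o - 2)*(o + 3)*(o + 4)*(o + 3)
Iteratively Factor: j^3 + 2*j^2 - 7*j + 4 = (j - 1)*(j^2 + 3*j - 4) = (j - 1)*(j + 4)*(j - 1)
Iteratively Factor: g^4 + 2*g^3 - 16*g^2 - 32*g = (g + 2)*(g^3 - 16*g) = g*(g + 2)*(g^2 - 16) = g*(g + 2)*(g + 4)*(g - 4)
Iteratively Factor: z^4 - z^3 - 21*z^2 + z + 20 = (z - 5)*(z^3 + 4*z^2 - z - 4) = (z - 5)*(z - 1)*(z^2 + 5*z + 4) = (z - 5)*(z - 1)*(z + 4)*(z + 1)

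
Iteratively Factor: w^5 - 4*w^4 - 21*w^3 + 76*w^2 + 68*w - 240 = (w - 2)*(w^4 - 2*w^3 - 25*w^2 + 26*w + 120) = (w - 3)*(w - 2)*(w^3 + w^2 - 22*w - 40) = (w - 3)*(w - 2)*(w + 4)*(w^2 - 3*w - 10) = (w - 3)*(w - 2)*(w + 2)*(w + 4)*(w - 5)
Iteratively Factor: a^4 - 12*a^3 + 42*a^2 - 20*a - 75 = (a - 5)*(a^3 - 7*a^2 + 7*a + 15) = (a - 5)*(a - 3)*(a^2 - 4*a - 5) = (a - 5)*(a - 3)*(a + 1)*(a - 5)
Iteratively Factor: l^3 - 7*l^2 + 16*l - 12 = (l - 2)*(l^2 - 5*l + 6) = (l - 2)^2*(l - 3)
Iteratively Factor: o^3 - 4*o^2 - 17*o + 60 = (o - 3)*(o^2 - o - 20) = (o - 5)*(o - 3)*(o + 4)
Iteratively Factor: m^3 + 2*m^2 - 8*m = (m - 2)*(m^2 + 4*m) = m*(m - 2)*(m + 4)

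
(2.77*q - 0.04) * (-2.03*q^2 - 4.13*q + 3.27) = -5.6231*q^3 - 11.3589*q^2 + 9.2231*q - 0.1308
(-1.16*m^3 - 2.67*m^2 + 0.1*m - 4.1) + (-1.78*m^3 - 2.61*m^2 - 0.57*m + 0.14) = -2.94*m^3 - 5.28*m^2 - 0.47*m - 3.96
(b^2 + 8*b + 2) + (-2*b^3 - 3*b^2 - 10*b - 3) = -2*b^3 - 2*b^2 - 2*b - 1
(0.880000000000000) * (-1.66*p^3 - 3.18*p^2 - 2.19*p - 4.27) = -1.4608*p^3 - 2.7984*p^2 - 1.9272*p - 3.7576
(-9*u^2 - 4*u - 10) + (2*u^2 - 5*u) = -7*u^2 - 9*u - 10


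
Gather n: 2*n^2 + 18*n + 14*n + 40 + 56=2*n^2 + 32*n + 96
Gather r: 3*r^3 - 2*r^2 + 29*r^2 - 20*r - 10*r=3*r^3 + 27*r^2 - 30*r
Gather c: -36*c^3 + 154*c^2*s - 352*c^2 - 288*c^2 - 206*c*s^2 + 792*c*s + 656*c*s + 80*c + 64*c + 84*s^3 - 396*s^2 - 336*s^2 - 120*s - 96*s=-36*c^3 + c^2*(154*s - 640) + c*(-206*s^2 + 1448*s + 144) + 84*s^3 - 732*s^2 - 216*s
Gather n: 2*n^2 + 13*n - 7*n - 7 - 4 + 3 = 2*n^2 + 6*n - 8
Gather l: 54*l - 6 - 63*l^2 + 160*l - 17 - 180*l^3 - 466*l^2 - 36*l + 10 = -180*l^3 - 529*l^2 + 178*l - 13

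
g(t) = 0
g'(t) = 0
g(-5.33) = 0.00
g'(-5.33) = 0.00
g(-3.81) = 0.00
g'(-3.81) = 0.00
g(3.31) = 0.00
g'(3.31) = 0.00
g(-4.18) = 0.00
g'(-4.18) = 0.00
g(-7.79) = 0.00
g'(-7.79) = 0.00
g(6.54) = 0.00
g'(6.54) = 0.00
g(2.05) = 0.00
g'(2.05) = 0.00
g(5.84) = 0.00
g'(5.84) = 0.00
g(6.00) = 0.00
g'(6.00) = 0.00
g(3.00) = 0.00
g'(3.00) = 0.00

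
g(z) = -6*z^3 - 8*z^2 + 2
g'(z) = -18*z^2 - 16*z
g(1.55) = -39.56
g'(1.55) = -68.04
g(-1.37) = 2.41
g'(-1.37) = -11.86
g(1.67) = -48.26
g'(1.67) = -76.92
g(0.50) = -0.75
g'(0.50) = -12.50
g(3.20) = -276.53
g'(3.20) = -235.52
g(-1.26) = 1.30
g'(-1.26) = -8.42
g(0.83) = -6.94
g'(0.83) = -25.68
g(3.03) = -238.36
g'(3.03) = -213.74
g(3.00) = -232.00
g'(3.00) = -210.00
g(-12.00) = 9218.00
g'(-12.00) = -2400.00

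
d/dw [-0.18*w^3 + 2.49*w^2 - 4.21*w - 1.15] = -0.54*w^2 + 4.98*w - 4.21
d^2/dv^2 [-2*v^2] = -4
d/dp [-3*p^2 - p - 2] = -6*p - 1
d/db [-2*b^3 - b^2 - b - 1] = -6*b^2 - 2*b - 1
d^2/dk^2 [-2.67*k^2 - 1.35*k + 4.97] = -5.34000000000000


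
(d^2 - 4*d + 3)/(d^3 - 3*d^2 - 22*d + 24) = (d - 3)/(d^2 - 2*d - 24)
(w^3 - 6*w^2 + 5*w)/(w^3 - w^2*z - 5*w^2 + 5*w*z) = (1 - w)/(-w + z)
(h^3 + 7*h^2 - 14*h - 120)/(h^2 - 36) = (h^2 + h - 20)/(h - 6)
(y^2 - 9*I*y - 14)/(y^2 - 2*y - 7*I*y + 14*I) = (y - 2*I)/(y - 2)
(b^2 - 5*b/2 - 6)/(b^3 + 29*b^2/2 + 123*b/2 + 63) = (b - 4)/(b^2 + 13*b + 42)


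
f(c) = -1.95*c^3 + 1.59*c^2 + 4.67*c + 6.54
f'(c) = -5.85*c^2 + 3.18*c + 4.67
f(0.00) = 6.54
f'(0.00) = 4.67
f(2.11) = 5.15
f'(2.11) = -14.66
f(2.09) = 5.44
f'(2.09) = -14.24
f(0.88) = 10.55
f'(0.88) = 2.94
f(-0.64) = 4.71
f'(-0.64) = 0.24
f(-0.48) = 4.88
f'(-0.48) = 1.80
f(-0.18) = 5.76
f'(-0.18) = 3.91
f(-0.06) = 6.27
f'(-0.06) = 4.46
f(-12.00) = 3549.06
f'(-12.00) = -875.89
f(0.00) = 6.54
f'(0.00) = 4.67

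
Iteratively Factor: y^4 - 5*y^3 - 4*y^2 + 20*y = (y)*(y^3 - 5*y^2 - 4*y + 20) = y*(y - 5)*(y^2 - 4) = y*(y - 5)*(y + 2)*(y - 2)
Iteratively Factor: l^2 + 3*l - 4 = (l - 1)*(l + 4)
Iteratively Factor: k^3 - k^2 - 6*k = (k)*(k^2 - k - 6) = k*(k - 3)*(k + 2)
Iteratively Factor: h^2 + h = (h + 1)*(h)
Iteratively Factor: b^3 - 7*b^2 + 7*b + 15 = (b - 5)*(b^2 - 2*b - 3) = (b - 5)*(b - 3)*(b + 1)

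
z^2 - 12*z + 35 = (z - 7)*(z - 5)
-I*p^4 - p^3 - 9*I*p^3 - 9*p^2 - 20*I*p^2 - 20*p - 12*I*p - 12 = (p + 2)*(p + 6)*(p - I)*(-I*p - I)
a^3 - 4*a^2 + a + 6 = (a - 3)*(a - 2)*(a + 1)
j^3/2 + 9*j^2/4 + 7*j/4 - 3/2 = (j/2 + 1)*(j - 1/2)*(j + 3)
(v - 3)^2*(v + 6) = v^3 - 27*v + 54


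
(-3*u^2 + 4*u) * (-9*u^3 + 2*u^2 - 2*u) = 27*u^5 - 42*u^4 + 14*u^3 - 8*u^2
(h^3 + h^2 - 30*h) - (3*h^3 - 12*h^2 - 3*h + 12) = -2*h^3 + 13*h^2 - 27*h - 12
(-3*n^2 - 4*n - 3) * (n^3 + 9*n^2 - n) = -3*n^5 - 31*n^4 - 36*n^3 - 23*n^2 + 3*n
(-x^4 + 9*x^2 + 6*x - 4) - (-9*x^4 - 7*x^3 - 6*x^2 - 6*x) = 8*x^4 + 7*x^3 + 15*x^2 + 12*x - 4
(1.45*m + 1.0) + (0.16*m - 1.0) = 1.61*m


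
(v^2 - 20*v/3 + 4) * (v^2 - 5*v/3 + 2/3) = v^4 - 25*v^3/3 + 142*v^2/9 - 100*v/9 + 8/3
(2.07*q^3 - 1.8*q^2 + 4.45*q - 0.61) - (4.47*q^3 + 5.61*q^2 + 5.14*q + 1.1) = -2.4*q^3 - 7.41*q^2 - 0.69*q - 1.71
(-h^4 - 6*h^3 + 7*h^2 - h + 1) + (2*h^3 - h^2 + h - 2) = -h^4 - 4*h^3 + 6*h^2 - 1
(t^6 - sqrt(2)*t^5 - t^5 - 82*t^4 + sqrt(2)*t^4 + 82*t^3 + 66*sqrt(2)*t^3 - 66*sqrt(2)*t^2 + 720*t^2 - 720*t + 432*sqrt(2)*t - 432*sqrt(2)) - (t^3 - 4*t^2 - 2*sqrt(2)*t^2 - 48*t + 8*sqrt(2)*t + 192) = t^6 - sqrt(2)*t^5 - t^5 - 82*t^4 + sqrt(2)*t^4 + 81*t^3 + 66*sqrt(2)*t^3 - 64*sqrt(2)*t^2 + 724*t^2 - 672*t + 424*sqrt(2)*t - 432*sqrt(2) - 192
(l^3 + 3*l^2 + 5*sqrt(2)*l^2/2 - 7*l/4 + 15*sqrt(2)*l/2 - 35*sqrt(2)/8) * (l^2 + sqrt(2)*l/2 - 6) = l^5 + 3*l^4 + 3*sqrt(2)*l^4 - 21*l^3/4 + 9*sqrt(2)*l^3 - 81*sqrt(2)*l^2/4 - 21*l^2/2 - 45*sqrt(2)*l + 49*l/8 + 105*sqrt(2)/4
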